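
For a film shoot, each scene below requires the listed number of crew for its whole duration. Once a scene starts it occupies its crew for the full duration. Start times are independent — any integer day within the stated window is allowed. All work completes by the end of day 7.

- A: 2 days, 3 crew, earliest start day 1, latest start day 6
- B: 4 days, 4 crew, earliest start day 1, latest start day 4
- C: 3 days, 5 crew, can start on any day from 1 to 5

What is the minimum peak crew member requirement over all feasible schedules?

7

Early-start (A@1, B@1, C@1) gives peak 12: d1:12  d2:12  d3:9  d4:4  d5:0  d6:0  d7:0.
Shift C→5.
Schedule A@1, B@1, C@5: d1:7  d2:7  d3:4  d4:4  d5:5  d6:5  d7:5 — peak 7.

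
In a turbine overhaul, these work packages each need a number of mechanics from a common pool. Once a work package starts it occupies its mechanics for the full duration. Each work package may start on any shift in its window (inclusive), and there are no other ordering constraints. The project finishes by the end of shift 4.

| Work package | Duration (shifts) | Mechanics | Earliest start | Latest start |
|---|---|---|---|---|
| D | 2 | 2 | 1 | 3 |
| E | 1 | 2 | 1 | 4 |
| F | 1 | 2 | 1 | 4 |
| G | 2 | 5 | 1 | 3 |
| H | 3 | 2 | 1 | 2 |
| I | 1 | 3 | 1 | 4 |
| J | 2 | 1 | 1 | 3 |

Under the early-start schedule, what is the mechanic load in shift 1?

17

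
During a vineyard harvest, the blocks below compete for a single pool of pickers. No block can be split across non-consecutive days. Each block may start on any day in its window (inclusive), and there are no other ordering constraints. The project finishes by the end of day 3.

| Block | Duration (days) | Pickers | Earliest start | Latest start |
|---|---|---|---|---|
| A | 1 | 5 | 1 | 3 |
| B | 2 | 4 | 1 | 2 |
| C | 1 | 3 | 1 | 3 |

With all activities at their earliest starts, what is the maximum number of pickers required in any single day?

Early-start schedule: A@1, B@1, C@1.
Load per day: day 1: 12, day 2: 4, day 3: 0.
Peak is 12.

12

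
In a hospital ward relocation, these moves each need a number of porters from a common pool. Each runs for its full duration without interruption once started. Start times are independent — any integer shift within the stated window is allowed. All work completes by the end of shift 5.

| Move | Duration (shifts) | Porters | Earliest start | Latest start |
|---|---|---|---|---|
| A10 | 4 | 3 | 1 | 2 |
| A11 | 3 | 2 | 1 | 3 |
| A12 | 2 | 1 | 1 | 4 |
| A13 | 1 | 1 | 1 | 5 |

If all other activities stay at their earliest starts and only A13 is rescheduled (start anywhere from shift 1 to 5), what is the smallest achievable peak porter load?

6

A13@1: s1:7  s2:6  s3:5  s4:3  s5:0 → peak 7
A13@2: s1:6  s2:7  s3:5  s4:3  s5:0 → peak 7
A13@3: s1:6  s2:6  s3:6  s4:3  s5:0 → peak 6
A13@4: s1:6  s2:6  s3:5  s4:4  s5:0 → peak 6
A13@5: s1:6  s2:6  s3:5  s4:3  s5:1 → peak 6
Best is A13@3, peak 6.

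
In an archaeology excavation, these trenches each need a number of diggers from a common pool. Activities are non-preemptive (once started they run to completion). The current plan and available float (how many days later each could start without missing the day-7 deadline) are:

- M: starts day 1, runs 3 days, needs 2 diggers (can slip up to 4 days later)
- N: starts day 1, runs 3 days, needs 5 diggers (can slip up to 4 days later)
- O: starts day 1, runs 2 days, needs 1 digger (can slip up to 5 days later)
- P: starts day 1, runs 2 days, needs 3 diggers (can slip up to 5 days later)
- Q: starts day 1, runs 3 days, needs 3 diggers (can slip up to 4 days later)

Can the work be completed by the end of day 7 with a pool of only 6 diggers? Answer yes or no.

no

The minimum achievable peak is 7; 6 < 7, so no feasible schedule stays within the cap.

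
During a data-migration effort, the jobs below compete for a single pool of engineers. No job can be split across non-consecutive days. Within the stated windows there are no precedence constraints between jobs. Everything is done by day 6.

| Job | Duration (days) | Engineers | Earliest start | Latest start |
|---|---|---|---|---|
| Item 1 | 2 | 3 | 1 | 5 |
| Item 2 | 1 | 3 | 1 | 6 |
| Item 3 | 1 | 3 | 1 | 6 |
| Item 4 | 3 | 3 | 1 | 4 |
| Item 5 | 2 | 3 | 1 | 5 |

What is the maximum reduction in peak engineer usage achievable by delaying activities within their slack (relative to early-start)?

9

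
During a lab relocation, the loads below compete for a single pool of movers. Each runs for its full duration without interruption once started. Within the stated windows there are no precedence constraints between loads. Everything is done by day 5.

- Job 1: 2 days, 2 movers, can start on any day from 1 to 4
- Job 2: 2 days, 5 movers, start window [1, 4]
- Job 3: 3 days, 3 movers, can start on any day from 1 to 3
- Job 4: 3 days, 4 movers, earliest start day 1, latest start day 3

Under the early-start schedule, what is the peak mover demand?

14

Early-start schedule: Job 1@1, Job 2@1, Job 3@1, Job 4@1.
Load per day: day 1: 14, day 2: 14, day 3: 7, day 4: 0, day 5: 0.
Peak is 14.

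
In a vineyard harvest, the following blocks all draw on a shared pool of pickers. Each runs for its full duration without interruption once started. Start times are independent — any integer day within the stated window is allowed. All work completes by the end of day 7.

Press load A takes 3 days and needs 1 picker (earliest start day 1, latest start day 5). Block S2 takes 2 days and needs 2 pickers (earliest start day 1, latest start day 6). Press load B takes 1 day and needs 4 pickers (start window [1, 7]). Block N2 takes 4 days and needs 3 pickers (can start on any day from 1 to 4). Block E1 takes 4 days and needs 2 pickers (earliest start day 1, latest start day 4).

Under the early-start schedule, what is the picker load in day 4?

5

At early start, day 4 has: Block N2, Block E1.
Demand: 3 + 2 = 5.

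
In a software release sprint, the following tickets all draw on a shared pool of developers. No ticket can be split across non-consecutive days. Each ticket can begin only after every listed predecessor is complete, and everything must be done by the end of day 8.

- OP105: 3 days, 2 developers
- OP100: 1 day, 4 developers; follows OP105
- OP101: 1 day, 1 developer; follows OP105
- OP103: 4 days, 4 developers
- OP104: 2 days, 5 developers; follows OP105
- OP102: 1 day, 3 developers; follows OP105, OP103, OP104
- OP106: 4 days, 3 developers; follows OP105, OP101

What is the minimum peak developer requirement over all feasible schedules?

8

Early-start (OP105@1, OP100@4, OP101@4, OP103@1, OP104@4, OP102@6, OP106@5) gives peak 14: d1:6  d2:6  d3:6  d4:14  d5:8  d6:6  d7:3  d8:3.
Shift OP100→5, OP104→6, OP102→8.
Schedule OP105@1, OP100@5, OP101@4, OP103@1, OP104@6, OP102@8, OP106@5: d1:6  d2:6  d3:6  d4:5  d5:7  d6:8  d7:8  d8:6 — peak 8.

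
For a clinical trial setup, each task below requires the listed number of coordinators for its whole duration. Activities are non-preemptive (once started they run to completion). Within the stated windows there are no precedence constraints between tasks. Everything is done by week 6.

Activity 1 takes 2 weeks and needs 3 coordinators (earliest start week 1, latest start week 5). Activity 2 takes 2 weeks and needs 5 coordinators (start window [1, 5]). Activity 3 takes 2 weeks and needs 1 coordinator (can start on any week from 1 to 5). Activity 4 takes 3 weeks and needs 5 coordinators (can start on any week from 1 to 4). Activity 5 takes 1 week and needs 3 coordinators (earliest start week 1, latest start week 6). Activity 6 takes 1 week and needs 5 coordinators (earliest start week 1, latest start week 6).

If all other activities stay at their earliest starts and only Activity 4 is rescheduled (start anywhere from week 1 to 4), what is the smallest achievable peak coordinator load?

17

Activity 4@1: w1:22  w2:14  w3:5  w4:0  w5:0  w6:0 → peak 22
Activity 4@2: w1:17  w2:14  w3:5  w4:5  w5:0  w6:0 → peak 17
Activity 4@3: w1:17  w2:9  w3:5  w4:5  w5:5  w6:0 → peak 17
Activity 4@4: w1:17  w2:9  w3:0  w4:5  w5:5  w6:5 → peak 17
Best is Activity 4@2, peak 17.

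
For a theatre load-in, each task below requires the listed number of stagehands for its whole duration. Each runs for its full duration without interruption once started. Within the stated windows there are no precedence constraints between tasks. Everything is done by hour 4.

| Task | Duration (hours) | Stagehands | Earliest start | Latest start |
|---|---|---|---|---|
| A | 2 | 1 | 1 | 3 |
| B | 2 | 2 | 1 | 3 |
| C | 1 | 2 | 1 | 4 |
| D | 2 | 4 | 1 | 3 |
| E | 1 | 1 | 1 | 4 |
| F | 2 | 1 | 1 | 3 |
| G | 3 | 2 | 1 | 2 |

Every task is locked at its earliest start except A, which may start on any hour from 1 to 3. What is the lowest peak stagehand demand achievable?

A@1: h1:13  h2:10  h3:2  h4:0 → peak 13
A@2: h1:12  h2:10  h3:3  h4:0 → peak 12
A@3: h1:12  h2:9  h3:3  h4:1 → peak 12
Best is A@2, peak 12.

12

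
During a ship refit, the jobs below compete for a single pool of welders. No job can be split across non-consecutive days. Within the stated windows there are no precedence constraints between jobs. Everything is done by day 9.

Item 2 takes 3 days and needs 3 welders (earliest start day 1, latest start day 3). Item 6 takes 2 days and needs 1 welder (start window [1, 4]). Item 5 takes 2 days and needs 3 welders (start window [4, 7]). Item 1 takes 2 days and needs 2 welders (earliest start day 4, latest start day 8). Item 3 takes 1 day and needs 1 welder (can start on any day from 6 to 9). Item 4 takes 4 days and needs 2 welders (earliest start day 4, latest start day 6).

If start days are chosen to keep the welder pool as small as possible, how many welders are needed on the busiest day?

Early-start (Item 2@1, Item 6@1, Item 5@4, Item 1@4, Item 3@6, Item 4@4) gives peak 7: d1:4  d2:4  d3:3  d4:7  d5:7  d6:3  d7:2  d8:0  d9:0.
Shift Item 1→6, Item 3→8, Item 4→6.
Schedule Item 2@1, Item 6@1, Item 5@4, Item 1@6, Item 3@8, Item 4@6: d1:4  d2:4  d3:3  d4:3  d5:3  d6:4  d7:4  d8:3  d9:2 — peak 4.
Total welder-days = 30 over 9 days ⇒ peak ≥ ⌈30/9⌉ = 4, so 4 is optimal.

4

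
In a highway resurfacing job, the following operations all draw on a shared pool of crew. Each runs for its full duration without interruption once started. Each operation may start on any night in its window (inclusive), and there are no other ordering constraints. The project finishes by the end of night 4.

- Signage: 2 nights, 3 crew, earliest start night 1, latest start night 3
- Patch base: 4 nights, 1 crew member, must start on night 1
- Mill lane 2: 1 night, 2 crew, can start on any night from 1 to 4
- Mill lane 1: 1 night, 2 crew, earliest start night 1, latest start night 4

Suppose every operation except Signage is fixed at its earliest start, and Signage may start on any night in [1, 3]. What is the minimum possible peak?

5

Signage@1: n1:8  n2:4  n3:1  n4:1 → peak 8
Signage@2: n1:5  n2:4  n3:4  n4:1 → peak 5
Signage@3: n1:5  n2:1  n3:4  n4:4 → peak 5
Best is Signage@2, peak 5.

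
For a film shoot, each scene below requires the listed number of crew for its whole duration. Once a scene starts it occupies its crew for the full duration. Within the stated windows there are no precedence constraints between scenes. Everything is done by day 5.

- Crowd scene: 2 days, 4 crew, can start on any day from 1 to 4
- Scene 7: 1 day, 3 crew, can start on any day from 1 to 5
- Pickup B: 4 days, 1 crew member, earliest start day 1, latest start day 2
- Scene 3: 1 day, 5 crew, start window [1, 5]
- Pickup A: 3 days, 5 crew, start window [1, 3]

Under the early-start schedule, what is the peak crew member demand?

18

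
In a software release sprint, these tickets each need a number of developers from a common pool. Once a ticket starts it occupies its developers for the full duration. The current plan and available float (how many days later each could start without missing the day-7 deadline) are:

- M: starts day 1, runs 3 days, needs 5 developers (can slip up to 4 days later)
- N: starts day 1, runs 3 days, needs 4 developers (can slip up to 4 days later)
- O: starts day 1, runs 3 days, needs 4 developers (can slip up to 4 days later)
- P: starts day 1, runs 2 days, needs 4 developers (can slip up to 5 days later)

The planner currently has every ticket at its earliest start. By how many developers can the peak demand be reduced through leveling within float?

8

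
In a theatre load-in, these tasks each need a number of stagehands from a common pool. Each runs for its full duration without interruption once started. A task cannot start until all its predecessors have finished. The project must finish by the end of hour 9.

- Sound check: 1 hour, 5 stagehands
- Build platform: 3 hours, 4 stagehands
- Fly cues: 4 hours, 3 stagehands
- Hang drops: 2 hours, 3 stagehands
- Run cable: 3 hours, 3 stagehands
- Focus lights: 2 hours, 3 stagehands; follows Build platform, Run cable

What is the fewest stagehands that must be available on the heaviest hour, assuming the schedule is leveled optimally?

Early-start (Sound check@1, Build platform@1, Fly cues@1, Hang drops@1, Run cable@1, Focus lights@4) gives peak 18: h1:18  h2:13  h3:10  h4:6  h5:3  h6:0  h7:0  h8:0  h9:0.
Shift Build platform→2, Fly cues→2, Hang drops→6, Run cable→5, Focus lights→8.
Schedule Sound check@1, Build platform@2, Fly cues@2, Hang drops@6, Run cable@5, Focus lights@8: h1:5  h2:7  h3:7  h4:7  h5:6  h6:6  h7:6  h8:3  h9:3 — peak 7.

7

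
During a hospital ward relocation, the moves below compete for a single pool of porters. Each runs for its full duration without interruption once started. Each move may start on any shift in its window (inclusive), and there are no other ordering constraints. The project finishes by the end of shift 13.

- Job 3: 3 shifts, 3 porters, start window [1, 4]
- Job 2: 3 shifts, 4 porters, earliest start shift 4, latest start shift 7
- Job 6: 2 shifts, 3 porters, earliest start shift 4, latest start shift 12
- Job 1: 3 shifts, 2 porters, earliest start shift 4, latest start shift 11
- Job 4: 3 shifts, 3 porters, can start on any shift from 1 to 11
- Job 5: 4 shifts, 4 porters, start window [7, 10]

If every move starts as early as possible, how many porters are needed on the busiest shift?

Early-start schedule: Job 3@1, Job 2@4, Job 6@4, Job 1@4, Job 4@1, Job 5@7.
Load per shift: shift 1: 6, shift 2: 6, shift 3: 6, shift 4: 9, shift 5: 9, shift 6: 6, shift 7: 4, shift 8: 4, shift 9: 4, shift 10: 4, shift 11: 0, shift 12: 0, shift 13: 0.
Peak is 9.

9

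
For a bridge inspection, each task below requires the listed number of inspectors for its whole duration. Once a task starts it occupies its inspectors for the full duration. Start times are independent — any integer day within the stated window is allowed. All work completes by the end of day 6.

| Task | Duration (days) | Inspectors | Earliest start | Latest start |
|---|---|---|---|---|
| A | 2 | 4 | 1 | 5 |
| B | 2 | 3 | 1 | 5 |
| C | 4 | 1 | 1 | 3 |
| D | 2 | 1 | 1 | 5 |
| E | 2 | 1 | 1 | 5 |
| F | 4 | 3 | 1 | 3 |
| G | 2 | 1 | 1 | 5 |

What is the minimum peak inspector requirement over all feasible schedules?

Early-start (A@1, B@1, C@1, D@1, E@1, F@1, G@1) gives peak 14: d1:14  d2:14  d3:4  d4:4  d5:0  d6:0.
Shift B→5, E→3, F→3, G→3.
Schedule A@1, B@5, C@1, D@1, E@3, F@3, G@3: d1:6  d2:6  d3:6  d4:6  d5:6  d6:6 — peak 6.
Total inspector-days = 36 over 6 days ⇒ peak ≥ ⌈36/6⌉ = 6, so 6 is optimal.

6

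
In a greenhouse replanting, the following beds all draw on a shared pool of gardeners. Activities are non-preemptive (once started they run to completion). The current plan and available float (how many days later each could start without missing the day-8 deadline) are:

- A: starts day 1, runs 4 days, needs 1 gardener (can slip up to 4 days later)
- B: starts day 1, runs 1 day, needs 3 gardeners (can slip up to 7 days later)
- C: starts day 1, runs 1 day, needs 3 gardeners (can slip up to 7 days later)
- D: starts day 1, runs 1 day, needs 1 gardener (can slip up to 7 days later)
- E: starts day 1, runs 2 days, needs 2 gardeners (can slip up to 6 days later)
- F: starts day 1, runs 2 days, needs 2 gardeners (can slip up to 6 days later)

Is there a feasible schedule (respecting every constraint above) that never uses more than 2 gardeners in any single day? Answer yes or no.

Total gardener-days = 19; over 8 days the average is 19/8 > 2, so some day must exceed 2.

no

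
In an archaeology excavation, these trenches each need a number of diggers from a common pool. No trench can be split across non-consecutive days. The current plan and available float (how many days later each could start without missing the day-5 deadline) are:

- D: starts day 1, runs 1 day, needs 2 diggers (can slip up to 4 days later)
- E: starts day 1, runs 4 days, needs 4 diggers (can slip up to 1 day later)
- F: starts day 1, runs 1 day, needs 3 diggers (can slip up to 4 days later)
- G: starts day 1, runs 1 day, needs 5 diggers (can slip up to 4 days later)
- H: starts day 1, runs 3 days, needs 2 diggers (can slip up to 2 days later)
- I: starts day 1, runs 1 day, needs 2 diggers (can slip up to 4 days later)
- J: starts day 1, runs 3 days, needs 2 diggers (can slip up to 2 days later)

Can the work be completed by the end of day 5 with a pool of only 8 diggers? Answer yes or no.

yes

Schedule D@1, E@1, F@5, G@5, H@1, I@4, J@2: d1:8  d2:8  d3:8  d4:8  d5:8 — peak 8 ≤ 8.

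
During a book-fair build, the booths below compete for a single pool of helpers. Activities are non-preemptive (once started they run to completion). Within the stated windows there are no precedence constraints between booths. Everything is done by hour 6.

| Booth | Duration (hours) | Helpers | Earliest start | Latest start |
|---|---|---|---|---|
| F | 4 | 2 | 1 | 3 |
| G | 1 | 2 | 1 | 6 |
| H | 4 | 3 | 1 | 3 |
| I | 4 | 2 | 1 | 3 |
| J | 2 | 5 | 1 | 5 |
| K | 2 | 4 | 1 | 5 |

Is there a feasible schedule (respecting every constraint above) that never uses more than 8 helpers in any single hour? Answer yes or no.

no

The minimum achievable peak is 9; 8 < 9, so no feasible schedule stays within the cap.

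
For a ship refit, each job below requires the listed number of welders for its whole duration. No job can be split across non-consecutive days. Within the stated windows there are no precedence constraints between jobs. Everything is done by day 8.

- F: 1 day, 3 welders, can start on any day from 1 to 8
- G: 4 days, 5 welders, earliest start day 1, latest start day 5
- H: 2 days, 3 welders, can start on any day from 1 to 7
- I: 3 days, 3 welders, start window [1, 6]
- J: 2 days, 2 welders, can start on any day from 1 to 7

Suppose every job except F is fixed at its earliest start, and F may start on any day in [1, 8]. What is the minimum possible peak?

13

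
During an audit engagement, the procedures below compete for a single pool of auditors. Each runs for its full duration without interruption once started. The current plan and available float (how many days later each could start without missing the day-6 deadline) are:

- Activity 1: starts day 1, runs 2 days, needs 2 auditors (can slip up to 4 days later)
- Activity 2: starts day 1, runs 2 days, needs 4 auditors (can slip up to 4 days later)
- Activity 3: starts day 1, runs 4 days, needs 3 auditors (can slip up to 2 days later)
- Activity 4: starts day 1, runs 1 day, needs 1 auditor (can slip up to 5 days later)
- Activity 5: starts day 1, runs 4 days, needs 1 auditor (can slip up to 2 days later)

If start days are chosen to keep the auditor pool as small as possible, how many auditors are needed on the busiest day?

5

Early-start (Activity 1@1, Activity 2@1, Activity 3@1, Activity 4@1, Activity 5@1) gives peak 11: d1:11  d2:10  d3:4  d4:4  d5:0  d6:0.
Shift Activity 2→5, Activity 4→3, Activity 5→3.
Schedule Activity 1@1, Activity 2@5, Activity 3@1, Activity 4@3, Activity 5@3: d1:5  d2:5  d3:5  d4:4  d5:5  d6:5 — peak 5.
Total auditor-days = 29 over 6 days ⇒ peak ≥ ⌈29/6⌉ = 5, so 5 is optimal.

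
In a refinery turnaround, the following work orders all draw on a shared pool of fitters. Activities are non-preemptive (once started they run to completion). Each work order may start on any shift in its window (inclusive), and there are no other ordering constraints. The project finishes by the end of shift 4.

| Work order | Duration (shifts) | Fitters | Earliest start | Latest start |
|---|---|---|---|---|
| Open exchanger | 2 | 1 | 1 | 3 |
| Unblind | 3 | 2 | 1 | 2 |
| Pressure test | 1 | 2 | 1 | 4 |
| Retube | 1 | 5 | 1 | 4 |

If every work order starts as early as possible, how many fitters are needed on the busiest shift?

Early-start schedule: Open exchanger@1, Unblind@1, Pressure test@1, Retube@1.
Load per shift: shift 1: 10, shift 2: 3, shift 3: 2, shift 4: 0.
Peak is 10.

10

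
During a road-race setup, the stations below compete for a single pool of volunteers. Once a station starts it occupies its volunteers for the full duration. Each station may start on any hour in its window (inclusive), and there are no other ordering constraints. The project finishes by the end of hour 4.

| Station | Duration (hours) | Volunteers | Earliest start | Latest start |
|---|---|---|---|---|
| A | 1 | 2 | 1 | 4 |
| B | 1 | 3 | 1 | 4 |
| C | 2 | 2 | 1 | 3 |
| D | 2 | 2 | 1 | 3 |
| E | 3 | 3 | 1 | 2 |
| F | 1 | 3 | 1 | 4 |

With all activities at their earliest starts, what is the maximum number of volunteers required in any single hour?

15

Early-start schedule: A@1, B@1, C@1, D@1, E@1, F@1.
Load per hour: hour 1: 15, hour 2: 7, hour 3: 3, hour 4: 0.
Peak is 15.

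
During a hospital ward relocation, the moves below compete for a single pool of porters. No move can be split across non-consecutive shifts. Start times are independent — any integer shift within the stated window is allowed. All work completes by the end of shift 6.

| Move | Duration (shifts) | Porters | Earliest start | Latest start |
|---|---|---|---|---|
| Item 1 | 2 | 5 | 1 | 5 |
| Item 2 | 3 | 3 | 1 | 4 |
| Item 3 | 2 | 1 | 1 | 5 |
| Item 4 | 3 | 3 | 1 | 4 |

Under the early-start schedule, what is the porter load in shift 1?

At early start, shift 1 has: Item 1, Item 2, Item 3, Item 4.
Demand: 5 + 3 + 1 + 3 = 12.

12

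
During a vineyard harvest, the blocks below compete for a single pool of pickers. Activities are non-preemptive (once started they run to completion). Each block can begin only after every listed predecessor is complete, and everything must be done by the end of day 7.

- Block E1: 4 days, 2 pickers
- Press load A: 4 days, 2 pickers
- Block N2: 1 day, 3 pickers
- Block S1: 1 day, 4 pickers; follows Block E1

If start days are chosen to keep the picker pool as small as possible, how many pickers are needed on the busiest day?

4

Early-start (Block E1@1, Press load A@1, Block N2@1, Block S1@5) gives peak 7: d1:7  d2:4  d3:4  d4:4  d5:4  d6:0  d7:0.
Shift Block N2→5, Block S1→6.
Schedule Block E1@1, Press load A@1, Block N2@5, Block S1@6: d1:4  d2:4  d3:4  d4:4  d5:3  d6:4  d7:0 — peak 4.
Total picker-days = 23 over 7 days ⇒ peak ≥ ⌈23/7⌉ = 4, so 4 is optimal.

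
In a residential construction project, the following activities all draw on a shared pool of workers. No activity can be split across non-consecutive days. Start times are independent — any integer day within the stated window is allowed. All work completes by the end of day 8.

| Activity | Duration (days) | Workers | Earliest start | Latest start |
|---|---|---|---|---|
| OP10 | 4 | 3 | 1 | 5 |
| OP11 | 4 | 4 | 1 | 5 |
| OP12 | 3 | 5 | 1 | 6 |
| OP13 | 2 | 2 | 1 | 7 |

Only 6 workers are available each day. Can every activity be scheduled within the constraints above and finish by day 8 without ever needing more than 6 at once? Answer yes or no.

The minimum achievable peak is 7; 6 < 7, so no feasible schedule stays within the cap.

no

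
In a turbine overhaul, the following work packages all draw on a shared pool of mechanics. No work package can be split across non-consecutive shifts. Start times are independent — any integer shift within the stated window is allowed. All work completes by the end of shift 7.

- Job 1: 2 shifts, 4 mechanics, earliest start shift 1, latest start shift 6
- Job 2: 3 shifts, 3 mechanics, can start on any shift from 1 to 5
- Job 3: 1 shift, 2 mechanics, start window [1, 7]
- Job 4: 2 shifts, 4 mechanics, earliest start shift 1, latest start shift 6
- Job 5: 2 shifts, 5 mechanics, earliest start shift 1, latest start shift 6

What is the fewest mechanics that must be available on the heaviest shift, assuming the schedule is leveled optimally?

Early-start (Job 1@1, Job 2@1, Job 3@1, Job 4@1, Job 5@1) gives peak 18: s1:18  s2:16  s3:3  s4:0  s5:0  s6:0  s7:0.
Shift Job 3→3, Job 4→4, Job 5→6.
Schedule Job 1@1, Job 2@1, Job 3@3, Job 4@4, Job 5@6: s1:7  s2:7  s3:5  s4:4  s5:4  s6:5  s7:5 — peak 7.

7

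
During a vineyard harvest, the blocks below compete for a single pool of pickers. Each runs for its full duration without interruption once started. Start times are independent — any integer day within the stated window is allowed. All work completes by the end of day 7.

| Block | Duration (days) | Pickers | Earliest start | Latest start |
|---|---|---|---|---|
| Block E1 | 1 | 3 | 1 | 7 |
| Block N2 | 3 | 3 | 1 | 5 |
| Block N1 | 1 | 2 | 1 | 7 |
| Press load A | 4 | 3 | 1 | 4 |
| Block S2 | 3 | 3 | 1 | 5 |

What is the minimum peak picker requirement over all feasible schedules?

6

Early-start (Block E1@1, Block N2@1, Block N1@1, Press load A@1, Block S2@1) gives peak 14: d1:14  d2:9  d3:9  d4:3  d5:0  d6:0  d7:0.
Shift Block N1→2, Press load A→3, Block S2→4.
Schedule Block E1@1, Block N2@1, Block N1@2, Press load A@3, Block S2@4: d1:6  d2:5  d3:6  d4:6  d5:6  d6:6  d7:0 — peak 6.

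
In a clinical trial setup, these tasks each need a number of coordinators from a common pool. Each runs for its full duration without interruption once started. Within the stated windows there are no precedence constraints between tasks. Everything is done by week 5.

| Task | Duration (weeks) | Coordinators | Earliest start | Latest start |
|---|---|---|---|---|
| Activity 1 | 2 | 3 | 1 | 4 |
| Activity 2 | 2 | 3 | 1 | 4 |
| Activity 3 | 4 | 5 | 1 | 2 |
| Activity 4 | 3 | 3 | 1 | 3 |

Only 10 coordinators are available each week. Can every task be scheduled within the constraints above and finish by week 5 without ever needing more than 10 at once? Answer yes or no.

The minimum achievable peak is 11; 10 < 11, so no feasible schedule stays within the cap.

no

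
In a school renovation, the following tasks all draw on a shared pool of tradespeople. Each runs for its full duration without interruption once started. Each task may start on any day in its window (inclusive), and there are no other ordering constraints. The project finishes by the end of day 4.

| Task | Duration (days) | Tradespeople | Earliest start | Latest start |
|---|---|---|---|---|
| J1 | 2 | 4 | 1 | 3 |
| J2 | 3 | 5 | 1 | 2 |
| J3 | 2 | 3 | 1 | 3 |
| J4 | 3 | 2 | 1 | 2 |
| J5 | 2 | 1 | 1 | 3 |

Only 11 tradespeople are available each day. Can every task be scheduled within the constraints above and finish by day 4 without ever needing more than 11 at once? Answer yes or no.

Schedule J1@1, J2@1, J3@3, J4@1, J5@3: d1:11  d2:11  d3:11  d4:4 — peak 11 ≤ 11.

yes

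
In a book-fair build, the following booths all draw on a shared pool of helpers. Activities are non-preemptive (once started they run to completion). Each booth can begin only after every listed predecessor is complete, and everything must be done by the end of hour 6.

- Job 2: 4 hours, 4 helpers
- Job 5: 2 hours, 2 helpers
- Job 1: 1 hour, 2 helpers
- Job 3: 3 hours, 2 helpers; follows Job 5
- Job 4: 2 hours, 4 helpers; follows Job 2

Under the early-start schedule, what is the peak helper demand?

8

Early-start schedule: Job 2@1, Job 5@1, Job 1@1, Job 3@3, Job 4@5.
Load per hour: hour 1: 8, hour 2: 6, hour 3: 6, hour 4: 6, hour 5: 6, hour 6: 4.
Peak is 8.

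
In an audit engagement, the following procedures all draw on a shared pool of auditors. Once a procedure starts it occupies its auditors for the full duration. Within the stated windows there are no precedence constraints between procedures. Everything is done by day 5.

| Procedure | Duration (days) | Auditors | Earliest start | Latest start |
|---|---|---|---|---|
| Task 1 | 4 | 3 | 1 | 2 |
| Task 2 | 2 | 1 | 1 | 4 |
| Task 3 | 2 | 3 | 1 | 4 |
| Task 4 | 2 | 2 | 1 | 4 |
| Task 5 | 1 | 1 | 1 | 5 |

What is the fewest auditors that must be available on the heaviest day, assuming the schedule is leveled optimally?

6

Early-start (Task 1@1, Task 2@1, Task 3@1, Task 4@1, Task 5@1) gives peak 10: d1:10  d2:9  d3:3  d4:3  d5:0.
Shift Task 3→3, Task 5→5.
Schedule Task 1@1, Task 2@1, Task 3@3, Task 4@1, Task 5@5: d1:6  d2:6  d3:6  d4:6  d5:1 — peak 6.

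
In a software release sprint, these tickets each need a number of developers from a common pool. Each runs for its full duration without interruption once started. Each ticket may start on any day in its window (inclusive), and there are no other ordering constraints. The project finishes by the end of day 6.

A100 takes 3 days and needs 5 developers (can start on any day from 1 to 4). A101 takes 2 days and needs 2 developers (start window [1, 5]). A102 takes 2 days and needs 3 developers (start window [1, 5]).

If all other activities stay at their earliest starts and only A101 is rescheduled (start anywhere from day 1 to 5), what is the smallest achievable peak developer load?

A101@1: d1:10  d2:10  d3:5  d4:0  d5:0  d6:0 → peak 10
A101@2: d1:8  d2:10  d3:7  d4:0  d5:0  d6:0 → peak 10
A101@3: d1:8  d2:8  d3:7  d4:2  d5:0  d6:0 → peak 8
A101@4: d1:8  d2:8  d3:5  d4:2  d5:2  d6:0 → peak 8
A101@5: d1:8  d2:8  d3:5  d4:0  d5:2  d6:2 → peak 8
Best is A101@3, peak 8.

8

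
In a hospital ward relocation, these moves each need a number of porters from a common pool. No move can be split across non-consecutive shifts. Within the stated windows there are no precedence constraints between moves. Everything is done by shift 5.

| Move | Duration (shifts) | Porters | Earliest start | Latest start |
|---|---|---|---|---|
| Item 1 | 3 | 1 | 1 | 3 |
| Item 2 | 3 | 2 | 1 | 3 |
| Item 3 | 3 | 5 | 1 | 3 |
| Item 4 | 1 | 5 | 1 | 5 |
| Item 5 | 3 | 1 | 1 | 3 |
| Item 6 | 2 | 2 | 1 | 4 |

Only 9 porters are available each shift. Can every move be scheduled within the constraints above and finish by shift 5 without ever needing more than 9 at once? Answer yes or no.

Schedule Item 1@1, Item 2@1, Item 3@1, Item 4@4, Item 5@1, Item 6@4: s1:9  s2:9  s3:9  s4:7  s5:2 — peak 9 ≤ 9.

yes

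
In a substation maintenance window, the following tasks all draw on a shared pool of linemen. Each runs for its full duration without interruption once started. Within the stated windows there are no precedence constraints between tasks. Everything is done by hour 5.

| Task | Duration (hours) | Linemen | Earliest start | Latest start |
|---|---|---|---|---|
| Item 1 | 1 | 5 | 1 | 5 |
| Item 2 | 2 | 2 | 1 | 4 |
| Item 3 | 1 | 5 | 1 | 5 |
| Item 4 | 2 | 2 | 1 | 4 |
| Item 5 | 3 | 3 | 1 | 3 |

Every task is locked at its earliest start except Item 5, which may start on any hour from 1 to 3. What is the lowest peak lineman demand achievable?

14

Item 5@1: h1:17  h2:7  h3:3  h4:0  h5:0 → peak 17
Item 5@2: h1:14  h2:7  h3:3  h4:3  h5:0 → peak 14
Item 5@3: h1:14  h2:4  h3:3  h4:3  h5:3 → peak 14
Best is Item 5@2, peak 14.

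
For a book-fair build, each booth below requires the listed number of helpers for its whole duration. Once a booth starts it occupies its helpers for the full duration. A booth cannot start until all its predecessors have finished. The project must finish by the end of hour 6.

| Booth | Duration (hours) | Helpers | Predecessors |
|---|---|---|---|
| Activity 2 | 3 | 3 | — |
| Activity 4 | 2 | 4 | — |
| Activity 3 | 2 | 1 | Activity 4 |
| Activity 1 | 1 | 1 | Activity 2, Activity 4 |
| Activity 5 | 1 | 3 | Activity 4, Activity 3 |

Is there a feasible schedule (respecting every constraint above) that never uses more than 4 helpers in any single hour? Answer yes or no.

yes

Schedule Activity 2@3, Activity 4@1, Activity 3@3, Activity 1@6, Activity 5@6: h1:4  h2:4  h3:4  h4:4  h5:3  h6:4 — peak 4 ≤ 4.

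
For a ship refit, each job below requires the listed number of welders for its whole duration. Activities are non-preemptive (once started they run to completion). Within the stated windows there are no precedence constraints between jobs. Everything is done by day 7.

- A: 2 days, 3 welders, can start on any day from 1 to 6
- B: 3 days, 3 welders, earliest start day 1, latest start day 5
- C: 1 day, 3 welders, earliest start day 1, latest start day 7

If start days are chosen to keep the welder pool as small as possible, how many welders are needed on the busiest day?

3

Early-start (A@1, B@1, C@1) gives peak 9: d1:9  d2:6  d3:3  d4:0  d5:0  d6:0  d7:0.
Shift B→3, C→6.
Schedule A@1, B@3, C@6: d1:3  d2:3  d3:3  d4:3  d5:3  d6:3  d7:0 — peak 3.
Total welder-days = 18 over 7 days ⇒ peak ≥ ⌈18/7⌉ = 3, so 3 is optimal.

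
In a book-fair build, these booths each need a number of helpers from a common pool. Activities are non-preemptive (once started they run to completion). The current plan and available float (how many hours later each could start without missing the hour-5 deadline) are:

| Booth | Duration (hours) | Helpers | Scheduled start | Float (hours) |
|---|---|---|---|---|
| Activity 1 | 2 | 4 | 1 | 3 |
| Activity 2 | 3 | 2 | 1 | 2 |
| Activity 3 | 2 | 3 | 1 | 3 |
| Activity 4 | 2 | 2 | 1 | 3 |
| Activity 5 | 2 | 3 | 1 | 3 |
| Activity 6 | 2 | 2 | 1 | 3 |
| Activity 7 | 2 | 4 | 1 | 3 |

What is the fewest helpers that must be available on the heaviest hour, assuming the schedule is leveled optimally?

10

Early-start (Activity 1@1, Activity 2@1, Activity 3@1, Activity 4@1, Activity 5@1, Activity 6@1, Activity 7@1) gives peak 20: h1:20  h2:20  h3:2  h4:0  h5:0.
Shift Activity 3→3, Activity 5→3, Activity 7→4.
Schedule Activity 1@1, Activity 2@1, Activity 3@3, Activity 4@1, Activity 5@3, Activity 6@1, Activity 7@4: h1:10  h2:10  h3:8  h4:10  h5:4 — peak 10.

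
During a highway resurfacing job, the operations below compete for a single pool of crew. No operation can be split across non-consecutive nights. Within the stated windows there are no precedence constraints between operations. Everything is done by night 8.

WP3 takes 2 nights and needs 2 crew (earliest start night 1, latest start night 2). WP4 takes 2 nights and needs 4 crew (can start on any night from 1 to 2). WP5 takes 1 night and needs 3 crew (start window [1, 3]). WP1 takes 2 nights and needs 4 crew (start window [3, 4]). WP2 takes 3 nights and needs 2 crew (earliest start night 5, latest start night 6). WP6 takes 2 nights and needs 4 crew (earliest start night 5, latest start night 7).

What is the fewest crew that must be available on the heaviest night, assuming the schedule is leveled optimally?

6

Early-start (WP3@1, WP4@1, WP5@1, WP1@3, WP2@5, WP6@5) gives peak 9: n1:9  n2:6  n3:4  n4:4  n5:6  n6:6  n7:2  n8:0.
Shift WP5→3, WP1→4, WP6→6.
Schedule WP3@1, WP4@1, WP5@3, WP1@4, WP2@5, WP6@6: n1:6  n2:6  n3:3  n4:4  n5:6  n6:6  n7:6  n8:0 — peak 6.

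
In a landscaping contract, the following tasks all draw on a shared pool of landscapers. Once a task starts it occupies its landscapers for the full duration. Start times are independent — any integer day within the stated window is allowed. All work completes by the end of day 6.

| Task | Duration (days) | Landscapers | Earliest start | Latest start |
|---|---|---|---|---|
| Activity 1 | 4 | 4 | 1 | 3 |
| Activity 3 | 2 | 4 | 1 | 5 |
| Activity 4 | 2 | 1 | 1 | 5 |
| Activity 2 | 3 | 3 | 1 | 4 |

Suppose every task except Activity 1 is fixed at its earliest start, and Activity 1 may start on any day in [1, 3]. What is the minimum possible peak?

Activity 1@1: d1:12  d2:12  d3:7  d4:4  d5:0  d6:0 → peak 12
Activity 1@2: d1:8  d2:12  d3:7  d4:4  d5:4  d6:0 → peak 12
Activity 1@3: d1:8  d2:8  d3:7  d4:4  d5:4  d6:4 → peak 8
Best is Activity 1@3, peak 8.

8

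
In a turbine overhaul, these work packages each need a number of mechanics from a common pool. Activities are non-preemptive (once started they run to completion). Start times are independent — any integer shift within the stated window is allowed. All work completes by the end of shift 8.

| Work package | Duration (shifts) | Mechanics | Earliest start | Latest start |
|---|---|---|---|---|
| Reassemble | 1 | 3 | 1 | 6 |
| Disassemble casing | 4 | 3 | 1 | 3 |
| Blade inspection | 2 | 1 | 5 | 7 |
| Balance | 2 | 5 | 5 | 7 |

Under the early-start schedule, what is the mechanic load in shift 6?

6

At early start, shift 6 has: Blade inspection, Balance.
Demand: 1 + 5 = 6.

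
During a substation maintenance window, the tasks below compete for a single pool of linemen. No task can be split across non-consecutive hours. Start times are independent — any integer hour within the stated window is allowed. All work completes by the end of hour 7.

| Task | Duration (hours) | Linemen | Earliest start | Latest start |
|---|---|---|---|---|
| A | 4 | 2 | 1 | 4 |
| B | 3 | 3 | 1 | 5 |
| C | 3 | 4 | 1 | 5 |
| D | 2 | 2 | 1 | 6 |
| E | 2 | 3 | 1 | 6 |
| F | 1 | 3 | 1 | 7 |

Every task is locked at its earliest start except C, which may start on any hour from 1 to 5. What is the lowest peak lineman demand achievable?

C@1: h1:17  h2:14  h3:9  h4:2  h5:0  h6:0  h7:0 → peak 17
C@2: h1:13  h2:14  h3:9  h4:6  h5:0  h6:0  h7:0 → peak 14
C@3: h1:13  h2:10  h3:9  h4:6  h5:4  h6:0  h7:0 → peak 13
C@4: h1:13  h2:10  h3:5  h4:6  h5:4  h6:4  h7:0 → peak 13
C@5: h1:13  h2:10  h3:5  h4:2  h5:4  h6:4  h7:4 → peak 13
Best is C@3, peak 13.

13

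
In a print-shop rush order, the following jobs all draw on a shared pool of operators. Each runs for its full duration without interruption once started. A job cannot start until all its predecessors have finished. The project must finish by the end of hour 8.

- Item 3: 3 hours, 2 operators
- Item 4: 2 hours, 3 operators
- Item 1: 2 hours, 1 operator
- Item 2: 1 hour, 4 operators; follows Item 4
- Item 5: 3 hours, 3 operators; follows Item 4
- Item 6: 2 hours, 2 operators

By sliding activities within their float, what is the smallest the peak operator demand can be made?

Early-start (Item 3@1, Item 4@1, Item 1@1, Item 2@3, Item 5@3, Item 6@1) gives peak 9: h1:8  h2:8  h3:9  h4:3  h5:3  h6:0  h7:0  h8:0.
Shift Item 1→3, Item 2→4, Item 5→5, Item 6→5.
Schedule Item 3@1, Item 4@1, Item 1@3, Item 2@4, Item 5@5, Item 6@5: h1:5  h2:5  h3:3  h4:5  h5:5  h6:5  h7:3  h8:0 — peak 5.

5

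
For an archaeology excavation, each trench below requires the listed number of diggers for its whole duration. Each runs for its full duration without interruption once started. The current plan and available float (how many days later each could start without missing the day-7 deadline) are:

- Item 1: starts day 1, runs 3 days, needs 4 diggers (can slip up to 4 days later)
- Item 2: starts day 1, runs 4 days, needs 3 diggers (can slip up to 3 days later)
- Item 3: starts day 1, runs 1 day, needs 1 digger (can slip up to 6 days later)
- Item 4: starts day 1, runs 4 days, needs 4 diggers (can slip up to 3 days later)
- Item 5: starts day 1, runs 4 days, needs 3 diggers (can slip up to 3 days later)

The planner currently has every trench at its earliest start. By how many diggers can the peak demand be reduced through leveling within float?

5

Early-start peak: d1:15  d2:14  d3:14  d4:10  d5:0  d6:0  d7:0 ⇒ 15.
Leveled (Item 1@1, Item 2@1, Item 3@1, Item 4@4, Item 5@2): d1:8  d2:10  d3:10  d4:10  d5:7  d6:4  d7:4 ⇒ 10.
Reduction 15 − 10 = 5.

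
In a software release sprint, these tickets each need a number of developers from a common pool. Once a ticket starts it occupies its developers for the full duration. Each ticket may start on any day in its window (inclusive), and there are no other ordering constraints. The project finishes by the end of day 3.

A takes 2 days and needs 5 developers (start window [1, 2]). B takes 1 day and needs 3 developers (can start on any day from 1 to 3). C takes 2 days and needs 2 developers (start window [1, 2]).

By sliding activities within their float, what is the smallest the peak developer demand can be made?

Early-start (A@1, B@1, C@1) gives peak 10: d1:10  d2:7  d3:0.
Shift B→3.
Schedule A@1, B@3, C@1: d1:7  d2:7  d3:3 — peak 7.
No arrangement of the 12 feasible schedules does better.

7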